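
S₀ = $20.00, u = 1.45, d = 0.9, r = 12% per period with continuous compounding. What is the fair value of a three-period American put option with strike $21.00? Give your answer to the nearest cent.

Risk-neutral probability p = (e^0.12 − 0.9)/(1.45 − 0.9) = 0.2275/0.5500 = 0.4136
Terminal stock prices: S_uuu = 60.97, S_uud = 37.84, S_udd = 23.49, S_ddd = 14.58
Terminal payoffs (K − S): max(-39.97, 0) = 0, max(-16.84, 0) = 0, max(-2.49, 0) = 0, max(6.42, 0) = 6.42
Node uu (S = 42.05): continuation = e^(−0.12)·[0.4136·0.0000 + 0.5864·0.0000] = 0.0000; exercise value = 0.0000 ≤ continuation, so V_uu = 0.0000
Node ud (S = 26.1): continuation = e^(−0.12)·[0.4136·0.0000 + 0.5864·0.0000] = 0.0000; exercise value = 0.0000 ≤ continuation, so V_ud = 0.0000
Node dd (S = 16.2): continuation = e^(−0.12)·[0.4136·0.0000 + 0.5864·6.4200] = 3.3388; exercise value = 4.8000 > continuation, so V_dd = 4.8000 (exercise)
Node u (S = 29): continuation = e^(−0.12)·[0.4136·0.0000 + 0.5864·0.0000] = 0.0000; exercise value = 0.0000 ≤ continuation, so V_u = 0.0000
Node d (S = 18): continuation = e^(−0.12)·[0.4136·0.0000 + 0.5864·4.8000] = 2.4963; exercise value = 3.0000 > continuation, so V_d = 3.0000 (exercise)
Node 0 (S = 20): continuation = e^(−0.12)·[0.4136·0.0000 + 0.5864·3.0000] = 1.5602; exercise value = 1.0000 ≤ continuation, so V_0 = 1.5602

$1.56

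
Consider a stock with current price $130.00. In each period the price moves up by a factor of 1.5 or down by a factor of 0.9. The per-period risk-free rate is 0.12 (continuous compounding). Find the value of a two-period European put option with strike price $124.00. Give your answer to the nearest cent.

Risk-neutral probability p = (e^0.12 − 0.9)/(1.5 − 0.9) = 0.2275/0.6000 = 0.3792
Terminal stock prices: S_uu = 292.5, S_ud = 175.5, S_dd = 105.3
Terminal payoffs (K − S): max(-168.5, 0) = 0, max(-51.5, 0) = 0, max(18.7, 0) = 18.7
Node u (S = 195): V_u = e^(−0.12)·[0.3792·0.0000 + 0.6208·0.0000] = 0.0000
Node d (S = 117): V_d = e^(−0.12)·[0.3792·0.0000 + 0.6208·18.7000] = 10.2969
Node 0 (S = 130): V_0 = e^(−0.12)·[0.3792·0.0000 + 0.6208·10.2969] = 5.6698

$5.67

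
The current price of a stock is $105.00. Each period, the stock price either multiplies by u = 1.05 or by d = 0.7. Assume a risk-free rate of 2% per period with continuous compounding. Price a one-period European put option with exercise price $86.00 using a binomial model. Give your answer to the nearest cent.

$1.04

Risk-neutral probability p = (e^0.02 − 0.7)/(1.05 − 0.7) = 0.3202/0.3500 = 0.9149
Terminal stock prices: S_u = 110.2, S_d = 73.5
Terminal payoffs (K − S): max(-24.25, 0) = 0, max(12.5, 0) = 12.5
Node 0 (S = 105): V_0 = e^(−0.02)·[0.9149·0.0000 + 0.0851·12.5000] = 1.0432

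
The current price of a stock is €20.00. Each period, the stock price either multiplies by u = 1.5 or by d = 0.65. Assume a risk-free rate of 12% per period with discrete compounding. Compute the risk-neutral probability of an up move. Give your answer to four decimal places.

Risk-neutral probability p = (1 + 0.12 − 0.65)/(1.5 − 0.65) = 0.4700/0.8500 = 0.5529

p = 0.5529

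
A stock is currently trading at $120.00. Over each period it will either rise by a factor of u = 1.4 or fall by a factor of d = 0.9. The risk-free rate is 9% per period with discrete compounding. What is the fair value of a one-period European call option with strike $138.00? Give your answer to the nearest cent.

$10.46

Risk-neutral probability p = (1 + 0.09 − 0.9)/(1.4 − 0.9) = 0.1900/0.5000 = 0.3800
Terminal stock prices: S_u = 168, S_d = 108
Terminal payoffs (S − K): max(30, 0) = 30, max(-30, 0) = 0
Node 0 (S = 120): V_0 = 1/1.09·[0.3800·30.0000 + 0.6200·0.0000] = 10.4587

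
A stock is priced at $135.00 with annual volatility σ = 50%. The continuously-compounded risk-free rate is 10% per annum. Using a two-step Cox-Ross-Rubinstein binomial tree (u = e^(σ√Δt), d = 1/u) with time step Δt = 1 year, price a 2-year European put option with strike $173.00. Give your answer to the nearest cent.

CRR parameters: u = e^(σ√Δt) = e^(0.5·√1) = 1.6487, d = 1/u = 0.6065
Per-period rate: rΔt = 0.1·1 = 0.1, so R = e^0.1 = 1.1052
Risk-neutral probability p = (e^0.1 − 0.6065)/(1.6487 − 0.6065) = 0.4986/1.0422 = 0.4785
Terminal stock prices: S_uu = 367, S_ud = 135, S_dd = 49.66
Terminal payoffs (K − S): max(-194, 0) = 0, max(38, 0) = 38, max(123.3, 0) = 123.3
Node u (S = 222.6): V_u = e^(−0.1)·[0.4785·0.0000 + 0.5215·38.0000] = 17.9327
Node d (S = 81.88): V_d = e^(−0.1)·[0.4785·38.0000 + 0.5215·123.3363] = 74.6552
Node 0 (S = 135): V_0 = e^(−0.1)·[0.4785·17.9327 + 0.5215·74.6552] = 42.9944

$42.99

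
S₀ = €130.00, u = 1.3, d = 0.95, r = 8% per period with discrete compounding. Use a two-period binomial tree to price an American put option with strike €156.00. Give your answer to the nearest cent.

€26.00

Risk-neutral probability p = (1 + 0.08 − 0.95)/(1.3 − 0.95) = 0.1300/0.3500 = 0.3714
Terminal stock prices: S_uu = 219.7, S_ud = 160.5, S_dd = 117.3
Terminal payoffs (K − S): max(-63.7, 0) = 0, max(-4.55, 0) = 0, max(38.67, 0) = 38.67
Node u (S = 169): continuation = 1/1.08·[0.3714·0.0000 + 0.6286·0.0000] = 0.0000; exercise value = 0.0000 ≤ continuation, so V_u = 0.0000
Node d (S = 123.5): continuation = 1/1.08·[0.3714·0.0000 + 0.6286·38.6750] = 22.5093; exercise value = 32.5000 > continuation, so V_d = 32.5000 (exercise)
Node 0 (S = 130): continuation = 1/1.08·[0.3714·0.0000 + 0.6286·32.5000] = 18.9153; exercise value = 26.0000 > continuation, so V_0 = 26.0000 (exercise)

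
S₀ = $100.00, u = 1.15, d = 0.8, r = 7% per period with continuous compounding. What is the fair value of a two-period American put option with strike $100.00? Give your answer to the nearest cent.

Risk-neutral probability p = (e^0.07 − 0.8)/(1.15 − 0.8) = 0.2725/0.3500 = 0.7786
Terminal stock prices: S_uu = 132.2, S_ud = 92, S_dd = 64
Terminal payoffs (K − S): max(-32.25, 0) = 0, max(8, 0) = 8, max(36, 0) = 36
Node u (S = 115): continuation = e^(−0.07)·[0.7786·0.0000 + 0.2214·8.0000] = 1.6515; exercise value = 0.0000 ≤ continuation, so V_u = 1.6515
Node d (S = 80): continuation = e^(−0.07)·[0.7786·8.0000 + 0.2214·36.0000] = 13.2394; exercise value = 20.0000 > continuation, so V_d = 20.0000 (exercise)
Node 0 (S = 100): continuation = e^(−0.07)·[0.7786·1.6515 + 0.2214·20.0000] = 5.3277; exercise value = 0.0000 ≤ continuation, so V_0 = 5.3277

$5.33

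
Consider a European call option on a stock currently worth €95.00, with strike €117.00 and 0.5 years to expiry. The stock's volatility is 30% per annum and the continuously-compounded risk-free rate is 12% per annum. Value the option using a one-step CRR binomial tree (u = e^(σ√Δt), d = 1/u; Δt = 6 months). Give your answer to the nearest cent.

€0.25

CRR parameters: u = e^(σ√Δt) = e^(0.3·√0.5) = 1.2363, d = 1/u = 0.8089
Per-period rate: rΔt = 0.12·0.5 = 0.06, so R = e^0.06 = 1.0618
Risk-neutral probability p = (e^0.06 − 0.8089)/(1.2363 − 0.8089) = 0.2530/0.4275 = 0.5918
Terminal stock prices: S_u = 117.4, S_d = 76.84
Terminal payoffs (S − K): max(0.4496, 0) = 0.4496, max(-40.16, 0) = 0
Node 0 (S = 95): V_0 = e^(−0.06)·[0.5918·0.4496 + 0.4082·0.0000] = 0.2506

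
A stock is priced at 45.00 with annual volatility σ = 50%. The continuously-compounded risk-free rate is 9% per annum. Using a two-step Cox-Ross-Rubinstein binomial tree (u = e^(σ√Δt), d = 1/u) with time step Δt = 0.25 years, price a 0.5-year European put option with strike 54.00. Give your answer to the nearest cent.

CRR parameters: u = e^(σ√Δt) = e^(0.5·√0.25) = 1.2840, d = 1/u = 0.7788
Per-period rate: rΔt = 0.09·0.25 = 0.0225, so R = e^0.0225 = 1.0228
Risk-neutral probability p = (e^0.0225 − 0.7788)/(1.2840 − 0.7788) = 0.2440/0.5052 = 0.4829
Terminal stock prices: S_uu = 74.19, S_ud = 45, S_dd = 27.29
Terminal payoffs (K − S): max(-20.19, 0) = 0, max(9, 0) = 9, max(26.71, 0) = 26.71
Node u (S = 57.78): V_u = e^(−0.0225)·[0.4829·0.0000 + 0.5171·9.0000] = 4.5507
Node d (S = 35.05): V_d = e^(−0.0225)·[0.4829·9.0000 + 0.5171·26.7061] = 17.7525
Node 0 (S = 45): V_0 = e^(−0.0225)·[0.4829·4.5507 + 0.5171·17.7525] = 11.1247

11.12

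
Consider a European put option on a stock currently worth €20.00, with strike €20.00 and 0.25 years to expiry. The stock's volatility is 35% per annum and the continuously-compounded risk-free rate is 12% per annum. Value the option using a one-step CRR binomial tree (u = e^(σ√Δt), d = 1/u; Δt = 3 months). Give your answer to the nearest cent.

CRR parameters: u = e^(σ√Δt) = e^(0.35·√0.25) = 1.1912, d = 1/u = 0.8395
Per-period rate: rΔt = 0.12·0.25 = 0.03, so R = e^0.03 = 1.0305
Risk-neutral probability p = (e^0.03 − 0.8395)/(1.1912 − 0.8395) = 0.1910/0.3518 = 0.5429
Terminal stock prices: S_u = 23.82, S_d = 16.79
Terminal payoffs (K − S): max(-3.825, 0) = 0, max(3.211, 0) = 3.211
Node 0 (S = 20): V_0 = e^(−0.03)·[0.5429·0.0000 + 0.4571·3.2109] = 1.4242

€1.42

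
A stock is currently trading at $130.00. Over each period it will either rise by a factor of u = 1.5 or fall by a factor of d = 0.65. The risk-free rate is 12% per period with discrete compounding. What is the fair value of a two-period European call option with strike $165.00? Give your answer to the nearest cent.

Risk-neutral probability p = (1 + 0.12 − 0.65)/(1.5 − 0.65) = 0.4700/0.8500 = 0.5529
Terminal stock prices: S_uu = 292.5, S_ud = 126.8, S_dd = 54.93
Terminal payoffs (S − K): max(127.5, 0) = 127.5, max(-38.25, 0) = 0, max(-110.1, 0) = 0
Node u (S = 195): V_u = 1/1.12·[0.5529·127.5000 + 0.4471·0.0000] = 62.9464
Node d (S = 84.5): V_d = 1/1.12·[0.5529·0.0000 + 0.4471·0.0000] = 0.0000
Node 0 (S = 130): V_0 = 1/1.12·[0.5529·62.9464 + 0.4471·0.0000] = 31.0765

$31.08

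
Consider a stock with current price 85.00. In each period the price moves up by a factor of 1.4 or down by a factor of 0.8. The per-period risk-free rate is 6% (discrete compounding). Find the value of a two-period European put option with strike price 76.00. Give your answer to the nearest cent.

6.17

Risk-neutral probability p = (1 + 0.06 − 0.8)/(1.4 − 0.8) = 0.2600/0.6000 = 0.4333
Terminal stock prices: S_uu = 166.6, S_ud = 95.2, S_dd = 54.4
Terminal payoffs (K − S): max(-90.6, 0) = 0, max(-19.2, 0) = 0, max(21.6, 0) = 21.6
Node u (S = 119): V_u = 1/1.06·[0.4333·0.0000 + 0.5667·0.0000] = 0.0000
Node d (S = 68): V_d = 1/1.06·[0.4333·0.0000 + 0.5667·21.6000] = 11.5472
Node 0 (S = 85): V_0 = 1/1.06·[0.4333·0.0000 + 0.5667·11.5472] = 6.1730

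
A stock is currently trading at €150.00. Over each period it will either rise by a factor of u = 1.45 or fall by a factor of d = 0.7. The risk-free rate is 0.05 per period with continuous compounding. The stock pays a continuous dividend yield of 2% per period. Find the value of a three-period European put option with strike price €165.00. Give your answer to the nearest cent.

€37.91

Per-period risk-free factor R = e^0.05 = 1.0513; dividend-adjusted growth = e^(0.05−0.02) = 1.0305.
Risk-neutral probability p = (1.0305 − 0.7)/(1.45 − 0.7) = 0.3305/0.7500 = 0.4406
Terminal stock prices: S_uuu = 457.3, S_uud = 220.8, S_udd = 106.6, S_ddd = 51.45
Terminal payoffs (K − S): max(-292.3, 0) = 0, max(-55.76, 0) = 0, max(58.43, 0) = 58.43, max(113.6, 0) = 113.6
Node uu (S = 315.4): V_uu = e^(−0.05)·[0.4406·0.0000 + 0.5594·0.0000] = 0.0000
Node ud (S = 152.2): V_ud = e^(−0.05)·[0.4406·0.0000 + 0.5594·58.4250] = 31.0886
Node dd (S = 73.5): V_dd = e^(−0.05)·[0.4406·58.4250 + 0.5594·113.5500] = 84.9083
Node u (S = 217.5): V_u = e^(−0.05)·[0.4406·0.0000 + 0.5594·31.0886] = 16.5426
Node d (S = 105): V_d = e^(−0.05)·[0.4406·31.0886 + 0.5594·84.9083] = 58.2105
Node 0 (S = 150): V_0 = e^(−0.05)·[0.4406·16.5426 + 0.5594·58.2105] = 37.9078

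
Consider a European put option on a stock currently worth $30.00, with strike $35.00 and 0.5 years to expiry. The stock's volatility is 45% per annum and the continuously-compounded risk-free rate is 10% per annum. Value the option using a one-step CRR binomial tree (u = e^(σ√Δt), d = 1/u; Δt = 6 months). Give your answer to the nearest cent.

CRR parameters: u = e^(σ√Δt) = e^(0.45·√0.5) = 1.3746, d = 1/u = 0.7275
Per-period rate: rΔt = 0.1·0.5 = 0.05, so R = e^0.05 = 1.0513
Risk-neutral probability p = (e^0.05 − 0.7275)/(1.3746 − 0.7275) = 0.3238/0.6472 = 0.5003
Terminal stock prices: S_u = 41.24, S_d = 21.82
Terminal payoffs (K − S): max(-6.239, 0) = 0, max(13.18, 0) = 13.18
Node 0 (S = 30): V_0 = e^(−0.05)·[0.5003·0.0000 + 0.4997·13.1762] = 6.2626

$6.26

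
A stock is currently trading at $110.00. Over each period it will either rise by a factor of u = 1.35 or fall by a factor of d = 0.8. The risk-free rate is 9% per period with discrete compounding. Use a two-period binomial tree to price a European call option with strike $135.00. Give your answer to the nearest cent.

Risk-neutral probability p = (1 + 0.09 − 0.8)/(1.35 − 0.8) = 0.2900/0.5500 = 0.5273
Terminal stock prices: S_uu = 200.5, S_ud = 118.8, S_dd = 70.4
Terminal payoffs (S − K): max(65.48, 0) = 65.48, max(-16.2, 0) = 0, max(-64.6, 0) = 0
Node u (S = 148.5): V_u = 1/1.09·[0.5273·65.4750 + 0.4727·0.0000] = 31.6726
Node d (S = 88): V_d = 1/1.09·[0.5273·0.0000 + 0.4727·0.0000] = 0.0000
Node 0 (S = 110): V_0 = 1/1.09·[0.5273·31.6726 + 0.4727·0.0000] = 15.3212

$15.32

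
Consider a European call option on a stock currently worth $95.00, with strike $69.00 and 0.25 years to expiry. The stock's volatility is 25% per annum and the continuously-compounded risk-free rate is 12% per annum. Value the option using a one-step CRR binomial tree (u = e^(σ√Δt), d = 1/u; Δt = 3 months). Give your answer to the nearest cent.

$28.04

CRR parameters: u = e^(σ√Δt) = e^(0.25·√0.25) = 1.1331, d = 1/u = 0.8825
Per-period rate: rΔt = 0.12·0.25 = 0.03, so R = e^0.03 = 1.0305
Risk-neutral probability p = (e^0.03 − 0.8825)/(1.1331 − 0.8825) = 0.1480/0.2507 = 0.5903
Terminal stock prices: S_u = 107.6, S_d = 83.84
Terminal payoffs (S − K): max(38.65, 0) = 38.65, max(14.84, 0) = 14.84
Node 0 (S = 95): V_0 = e^(−0.03)·[0.5903·38.6491 + 0.4097·14.8372] = 28.0393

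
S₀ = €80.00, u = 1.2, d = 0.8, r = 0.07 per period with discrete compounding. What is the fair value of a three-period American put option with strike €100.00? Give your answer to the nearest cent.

€20.00

Risk-neutral probability p = (1 + 0.07 − 0.8)/(1.2 − 0.8) = 0.2700/0.4000 = 0.6750
Terminal stock prices: S_uuu = 138.2, S_uud = 92.16, S_udd = 61.44, S_ddd = 40.96
Terminal payoffs (K − S): max(-38.24, 0) = 0, max(7.84, 0) = 7.84, max(38.56, 0) = 38.56, max(59.04, 0) = 59.04
Node uu (S = 115.2): continuation = 1/1.07·[0.6750·0.0000 + 0.3250·7.8400] = 2.3813; exercise value = 0.0000 ≤ continuation, so V_uu = 2.3813
Node ud (S = 76.8): continuation = 1/1.07·[0.6750·7.8400 + 0.3250·38.5600] = 16.6579; exercise value = 23.2000 > continuation, so V_ud = 23.2000 (exercise)
Node dd (S = 51.2): continuation = 1/1.07·[0.6750·38.5600 + 0.3250·59.0400] = 42.2579; exercise value = 48.8000 > continuation, so V_dd = 48.8000 (exercise)
Node u (S = 96): continuation = 1/1.07·[0.6750·2.3813 + 0.3250·23.2000] = 8.5490; exercise value = 4.0000 ≤ continuation, so V_u = 8.5490
Node d (S = 64): continuation = 1/1.07·[0.6750·23.2000 + 0.3250·48.8000] = 29.4579; exercise value = 36.0000 > continuation, so V_d = 36.0000 (exercise)
Node 0 (S = 80): continuation = 1/1.07·[0.6750·8.5490 + 0.3250·36.0000] = 16.3276; exercise value = 20.0000 > continuation, so V_0 = 20.0000 (exercise)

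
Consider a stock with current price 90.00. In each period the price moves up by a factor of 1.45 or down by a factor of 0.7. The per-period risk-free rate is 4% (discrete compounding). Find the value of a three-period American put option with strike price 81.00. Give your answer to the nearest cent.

Risk-neutral probability p = (1 + 0.04 − 0.7)/(1.45 − 0.7) = 0.3400/0.7500 = 0.4533
Terminal stock prices: S_uuu = 274.4, S_uud = 132.5, S_udd = 63.94, S_ddd = 30.87
Terminal payoffs (K − S): max(-193.4, 0) = 0, max(-51.46, 0) = 0, max(17.06, 0) = 17.06, max(50.13, 0) = 50.13
Node uu (S = 189.2): continuation = 1/1.04·[0.4533·0.0000 + 0.5467·0.0000] = 0.0000; exercise value = 0.0000 ≤ continuation, so V_uu = 0.0000
Node ud (S = 91.35): continuation = 1/1.04·[0.4533·0.0000 + 0.5467·17.0550] = 8.9648; exercise value = 0.0000 ≤ continuation, so V_ud = 8.9648
Node dd (S = 44.1): continuation = 1/1.04·[0.4533·17.0550 + 0.5467·50.1300] = 33.7846; exercise value = 36.9000 > continuation, so V_dd = 36.9000 (exercise)
Node u (S = 130.5): continuation = 1/1.04·[0.4533·0.0000 + 0.5467·8.9648] = 4.7123; exercise value = 0.0000 ≤ continuation, so V_u = 4.7123
Node d (S = 63): continuation = 1/1.04·[0.4533·8.9648 + 0.5467·36.9000] = 23.3039; exercise value = 18.0000 ≤ continuation, so V_d = 23.3039
Node 0 (S = 90): continuation = 1/1.04·[0.4533·4.7123 + 0.5467·23.3039] = 14.3035; exercise value = 0.0000 ≤ continuation, so V_0 = 14.3035

14.30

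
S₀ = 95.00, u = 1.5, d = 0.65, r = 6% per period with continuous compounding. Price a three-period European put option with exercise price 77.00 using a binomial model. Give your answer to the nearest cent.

Risk-neutral probability p = (e^0.06 − 0.65)/(1.5 − 0.65) = 0.4118/0.8500 = 0.4845
Terminal stock prices: S_uuu = 320.6, S_uud = 138.9, S_udd = 60.21, S_ddd = 26.09
Terminal payoffs (K − S): max(-243.6, 0) = 0, max(-61.94, 0) = 0, max(16.79, 0) = 16.79, max(50.91, 0) = 50.91
Node uu (S = 213.8): V_uu = e^(−0.06)·[0.4845·0.0000 + 0.5155·0.0000] = 0.0000
Node ud (S = 92.62): V_ud = e^(−0.06)·[0.4845·0.0000 + 0.5155·16.7937] = 8.1528
Node dd (S = 40.14): V_dd = e^(−0.06)·[0.4845·16.7937 + 0.5155·50.9106] = 32.3784
Node u (S = 142.5): V_u = e^(−0.06)·[0.4845·0.0000 + 0.5155·8.1528] = 3.9579
Node d (S = 61.75): V_d = e^(−0.06)·[0.4845·8.1528 + 0.5155·32.3784] = 19.4387
Node 0 (S = 95): V_0 = e^(−0.06)·[0.4845·3.9579 + 0.5155·19.4387] = 11.2428

11.24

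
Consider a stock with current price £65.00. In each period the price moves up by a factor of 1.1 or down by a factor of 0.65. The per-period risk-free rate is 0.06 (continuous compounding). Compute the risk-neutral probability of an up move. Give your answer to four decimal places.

p = 0.9152

Risk-neutral probability p = (e^0.06 − 0.65)/(1.1 − 0.65) = 0.4118/0.4500 = 0.9152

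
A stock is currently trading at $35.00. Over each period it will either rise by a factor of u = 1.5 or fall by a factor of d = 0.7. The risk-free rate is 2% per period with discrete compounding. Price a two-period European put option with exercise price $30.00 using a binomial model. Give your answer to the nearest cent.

Risk-neutral probability p = (1 + 0.02 − 0.7)/(1.5 − 0.7) = 0.3200/0.8000 = 0.4000
Terminal stock prices: S_uu = 78.75, S_ud = 36.75, S_dd = 17.15
Terminal payoffs (K − S): max(-48.75, 0) = 0, max(-6.75, 0) = 0, max(12.85, 0) = 12.85
Node u (S = 52.5): V_u = 1/1.02·[0.4000·0.0000 + 0.6000·0.0000] = 0.0000
Node d (S = 24.5): V_d = 1/1.02·[0.4000·0.0000 + 0.6000·12.8500] = 7.5588
Node 0 (S = 35): V_0 = 1/1.02·[0.4000·0.0000 + 0.6000·7.5588] = 4.4464

$4.45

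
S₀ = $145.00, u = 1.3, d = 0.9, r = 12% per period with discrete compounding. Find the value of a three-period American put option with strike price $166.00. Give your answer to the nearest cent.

Risk-neutral probability p = (1 + 0.12 − 0.9)/(1.3 − 0.9) = 0.2200/0.4000 = 0.5500
Terminal stock prices: S_uuu = 318.6, S_uud = 220.5, S_udd = 152.7, S_ddd = 105.7
Terminal payoffs (K − S): max(-152.6, 0) = 0, max(-54.55, 0) = 0, max(13.31, 0) = 13.31, max(60.29, 0) = 60.29
Node uu (S = 245.1): continuation = 1/1.12·[0.5500·0.0000 + 0.4500·0.0000] = 0.0000; exercise value = 0.0000 ≤ continuation, so V_uu = 0.0000
Node ud (S = 169.7): continuation = 1/1.12·[0.5500·0.0000 + 0.4500·13.3150] = 5.3498; exercise value = 0.0000 ≤ continuation, so V_ud = 5.3498
Node dd (S = 117.5): continuation = 1/1.12·[0.5500·13.3150 + 0.4500·60.2950] = 30.7643; exercise value = 48.5500 > continuation, so V_dd = 48.5500 (exercise)
Node u (S = 188.5): continuation = 1/1.12·[0.5500·0.0000 + 0.4500·5.3498] = 2.1495; exercise value = 0.0000 ≤ continuation, so V_u = 2.1495
Node d (S = 130.5): continuation = 1/1.12·[0.5500·5.3498 + 0.4500·48.5500] = 22.1338; exercise value = 35.5000 > continuation, so V_d = 35.5000 (exercise)
Node 0 (S = 145): continuation = 1/1.12·[0.5500·2.1495 + 0.4500·35.5000] = 15.3189; exercise value = 21.0000 > continuation, so V_0 = 21.0000 (exercise)

$21.00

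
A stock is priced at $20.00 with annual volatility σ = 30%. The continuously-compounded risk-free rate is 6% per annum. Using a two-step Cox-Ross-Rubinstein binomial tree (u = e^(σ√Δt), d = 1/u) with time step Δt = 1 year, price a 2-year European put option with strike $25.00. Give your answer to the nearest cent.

$4.99

CRR parameters: u = e^(σ√Δt) = e^(0.3·√1) = 1.3499, d = 1/u = 0.7408
Per-period rate: rΔt = 0.06·1 = 0.06, so R = e^0.06 = 1.0618
Risk-neutral probability p = (e^0.06 − 0.7408)/(1.3499 − 0.7408) = 0.3210/0.6090 = 0.5271
Terminal stock prices: S_uu = 36.44, S_ud = 20, S_dd = 10.98
Terminal payoffs (K − S): max(-11.44, 0) = 0, max(5, 0) = 5, max(14.02, 0) = 14.02
Node u (S = 27): V_u = e^(−0.06)·[0.5271·0.0000 + 0.4729·5.0000] = 2.2269
Node d (S = 14.82): V_d = e^(−0.06)·[0.5271·5.0000 + 0.4729·14.0238] = 8.7277
Node 0 (S = 20): V_0 = e^(−0.06)·[0.5271·2.2269 + 0.4729·8.7277] = 4.9925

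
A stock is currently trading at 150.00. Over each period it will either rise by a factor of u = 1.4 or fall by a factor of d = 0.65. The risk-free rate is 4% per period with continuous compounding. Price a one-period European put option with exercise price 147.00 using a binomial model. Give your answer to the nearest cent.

Risk-neutral probability p = (e^0.04 − 0.65)/(1.4 − 0.65) = 0.3908/0.7500 = 0.5211
Terminal stock prices: S_u = 210, S_d = 97.5
Terminal payoffs (K − S): max(-63, 0) = 0, max(49.5, 0) = 49.5
Node 0 (S = 150): V_0 = e^(−0.04)·[0.5211·0.0000 + 0.4789·49.5000] = 22.7769

22.78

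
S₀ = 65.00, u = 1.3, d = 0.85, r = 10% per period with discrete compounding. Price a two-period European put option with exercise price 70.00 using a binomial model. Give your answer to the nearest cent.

Risk-neutral probability p = (1 + 0.1 − 0.85)/(1.3 − 0.85) = 0.2500/0.4500 = 0.5556
Terminal stock prices: S_uu = 109.9, S_ud = 71.83, S_dd = 46.96
Terminal payoffs (K − S): max(-39.85, 0) = 0, max(-1.825, 0) = 0, max(23.04, 0) = 23.04
Node u (S = 84.5): V_u = 1/1.1·[0.5556·0.0000 + 0.4444·0.0000] = 0.0000
Node d (S = 55.25): V_d = 1/1.1·[0.5556·0.0000 + 0.4444·23.0375] = 9.3081
Node 0 (S = 65): V_0 = 1/1.1·[0.5556·0.0000 + 0.4444·9.3081] = 3.7608

3.76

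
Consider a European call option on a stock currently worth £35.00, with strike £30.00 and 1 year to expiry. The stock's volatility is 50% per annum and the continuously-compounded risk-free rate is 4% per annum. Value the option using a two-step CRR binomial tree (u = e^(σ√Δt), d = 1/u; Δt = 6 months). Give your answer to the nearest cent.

£10.01

CRR parameters: u = e^(σ√Δt) = e^(0.5·√0.5) = 1.4241, d = 1/u = 0.7022
Per-period rate: rΔt = 0.04·0.5 = 0.02, so R = e^0.02 = 1.0202
Risk-neutral probability p = (e^0.02 − 0.7022)/(1.4241 − 0.7022) = 0.3180/0.7219 = 0.4405
Terminal stock prices: S_uu = 70.98, S_ud = 35, S_dd = 17.26
Terminal payoffs (S − K): max(40.98, 0) = 40.98, max(5, 0) = 5, max(-12.74, 0) = 0
Node u (S = 49.84): V_u = e^(−0.02)·[0.4405·40.9840 + 0.5595·5.0000] = 20.4382
Node d (S = 24.58): V_d = e^(−0.02)·[0.4405·5.0000 + 0.5595·0.0000] = 2.1589
Node 0 (S = 35): V_0 = e^(−0.02)·[0.4405·20.4382 + 0.5595·2.1589] = 10.0088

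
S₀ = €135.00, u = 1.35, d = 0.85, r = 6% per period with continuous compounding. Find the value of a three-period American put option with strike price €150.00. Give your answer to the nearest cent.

Risk-neutral probability p = (e^0.06 − 0.85)/(1.35 − 0.85) = 0.2118/0.5000 = 0.4237
Terminal stock prices: S_uuu = 332.2, S_uud = 209.1, S_udd = 131.7, S_ddd = 82.91
Terminal payoffs (K − S): max(-182.2, 0) = 0, max(-59.13, 0) = 0, max(18.32, 0) = 18.32, max(67.09, 0) = 67.09
Node uu (S = 246): continuation = e^(−0.06)·[0.4237·0.0000 + 0.5763·0.0000] = 0.0000; exercise value = 0.0000 ≤ continuation, so V_uu = 0.0000
Node ud (S = 154.9): continuation = e^(−0.06)·[0.4237·0.0000 + 0.5763·18.3244] = 9.9458; exercise value = 0.0000 ≤ continuation, so V_ud = 9.9458
Node dd (S = 97.54): continuation = e^(−0.06)·[0.4237·18.3244 + 0.5763·67.0931] = 43.7272; exercise value = 52.4625 > continuation, so V_dd = 52.4625 (exercise)
Node u (S = 182.2): continuation = e^(−0.06)·[0.4237·0.0000 + 0.5763·9.9458] = 5.3982; exercise value = 0.0000 ≤ continuation, so V_u = 5.3982
Node d (S = 114.8): continuation = e^(−0.06)·[0.4237·9.9458 + 0.5763·52.4625] = 32.4432; exercise value = 35.2500 > continuation, so V_d = 35.2500 (exercise)
Node 0 (S = 135): continuation = e^(−0.06)·[0.4237·5.3982 + 0.5763·35.2500] = 21.2863; exercise value = 15.0000 ≤ continuation, so V_0 = 21.2863

€21.29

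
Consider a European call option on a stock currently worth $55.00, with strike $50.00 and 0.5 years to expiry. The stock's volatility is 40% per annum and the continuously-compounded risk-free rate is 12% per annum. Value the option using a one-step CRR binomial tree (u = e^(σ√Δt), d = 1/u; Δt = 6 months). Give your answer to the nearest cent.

CRR parameters: u = e^(σ√Δt) = e^(0.4·√0.5) = 1.3269, d = 1/u = 0.7536
Per-period rate: rΔt = 0.12·0.5 = 0.06, so R = e^0.06 = 1.0618
Risk-neutral probability p = (e^0.06 − 0.7536)/(1.3269 − 0.7536) = 0.3082/0.5733 = 0.5376
Terminal stock prices: S_u = 72.98, S_d = 41.45
Terminal payoffs (S − K): max(22.98, 0) = 22.98, max(-8.55, 0) = 0
Node 0 (S = 55): V_0 = e^(−0.06)·[0.5376·22.9793 + 0.4624·0.0000] = 11.6348

$11.63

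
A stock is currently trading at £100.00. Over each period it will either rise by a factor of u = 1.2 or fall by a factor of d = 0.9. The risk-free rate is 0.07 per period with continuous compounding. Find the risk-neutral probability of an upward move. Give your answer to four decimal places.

Risk-neutral probability p = (e^0.07 − 0.9)/(1.2 − 0.9) = 0.1725/0.3000 = 0.5750

p = 0.5750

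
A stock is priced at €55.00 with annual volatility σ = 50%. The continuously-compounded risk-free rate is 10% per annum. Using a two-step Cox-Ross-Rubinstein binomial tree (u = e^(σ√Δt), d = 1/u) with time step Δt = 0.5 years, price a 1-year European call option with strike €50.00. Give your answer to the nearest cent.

€15.28

CRR parameters: u = e^(σ√Δt) = e^(0.5·√0.5) = 1.4241, d = 1/u = 0.7022
Per-period rate: rΔt = 0.1·0.5 = 0.05, so R = e^0.05 = 1.0513
Risk-neutral probability p = (e^0.05 − 0.7022)/(1.4241 − 0.7022) = 0.3491/0.7219 = 0.4835
Terminal stock prices: S_uu = 111.5, S_ud = 55, S_dd = 27.12
Terminal payoffs (S − K): max(61.55, 0) = 61.55, max(5, 0) = 5, max(-22.88, 0) = 0
Node u (S = 78.33): V_u = e^(−0.05)·[0.4835·61.5463 + 0.5165·5.0000] = 30.7651
Node d (S = 38.62): V_d = e^(−0.05)·[0.4835·5.0000 + 0.5165·0.0000] = 2.2998
Node 0 (S = 55): V_0 = e^(−0.05)·[0.4835·30.7651 + 0.5165·2.2998] = 15.2805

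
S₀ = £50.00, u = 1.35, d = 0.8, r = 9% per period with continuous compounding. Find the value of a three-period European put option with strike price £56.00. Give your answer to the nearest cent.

Risk-neutral probability p = (e^0.09 − 0.8)/(1.35 − 0.8) = 0.2942/0.5500 = 0.5349
Terminal stock prices: S_uuu = 123, S_uud = 72.9, S_udd = 43.2, S_ddd = 25.6
Terminal payoffs (K − S): max(-67.02, 0) = 0, max(-16.9, 0) = 0, max(12.8, 0) = 12.8, max(30.4, 0) = 30.4
Node uu (S = 91.13): V_uu = e^(−0.09)·[0.5349·0.0000 + 0.4651·0.0000] = 0.0000
Node ud (S = 54): V_ud = e^(−0.09)·[0.5349·0.0000 + 0.4651·12.8000] = 5.4413
Node dd (S = 32): V_dd = e^(−0.09)·[0.5349·12.8000 + 0.4651·30.4000] = 19.1801
Node u (S = 67.5): V_u = e^(−0.09)·[0.5349·0.0000 + 0.4651·5.4413] = 2.3131
Node d (S = 40): V_d = e^(−0.09)·[0.5349·5.4413 + 0.4651·19.1801] = 10.8134
Node 0 (S = 50): V_0 = e^(−0.09)·[0.5349·2.3131 + 0.4651·10.8134] = 5.7275

£5.73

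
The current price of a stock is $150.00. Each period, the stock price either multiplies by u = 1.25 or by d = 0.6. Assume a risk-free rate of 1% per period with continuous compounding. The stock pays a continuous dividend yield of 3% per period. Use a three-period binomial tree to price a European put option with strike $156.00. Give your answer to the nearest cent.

Per-period risk-free factor R = e^0.01 = 1.0101; dividend-adjusted growth = e^(0.01−0.03) = 0.9802.
Risk-neutral probability p = (0.9802 − 0.6)/(1.25 − 0.6) = 0.3802/0.6500 = 0.5849
Terminal stock prices: S_uuu = 293, S_uud = 140.6, S_udd = 67.5, S_ddd = 32.4
Terminal payoffs (K − S): max(-137, 0) = 0, max(15.38, 0) = 15.38, max(88.5, 0) = 88.5, max(123.6, 0) = 123.6
Node uu (S = 234.4): V_uu = e^(−0.01)·[0.5849·0.0000 + 0.4151·15.3750] = 6.3183
Node ud (S = 112.5): V_ud = e^(−0.01)·[0.5849·15.3750 + 0.4151·88.5000] = 45.2727
Node dd (S = 54): V_dd = e^(−0.01)·[0.5849·88.5000 + 0.4151·123.6000] = 102.0437
Node u (S = 187.5): V_u = e^(−0.01)·[0.5849·6.3183 + 0.4151·45.2727] = 22.2637
Node d (S = 90): V_d = e^(−0.01)·[0.5849·45.2727 + 0.4151·102.0437] = 68.1522
Node 0 (S = 150): V_0 = e^(−0.01)·[0.5849·22.2637 + 0.4151·68.1522] = 40.9000

$40.90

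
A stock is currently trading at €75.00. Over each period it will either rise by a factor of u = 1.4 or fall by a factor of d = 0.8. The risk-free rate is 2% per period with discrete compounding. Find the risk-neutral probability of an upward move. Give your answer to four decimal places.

p = 0.3667

Risk-neutral probability p = (1 + 0.02 − 0.8)/(1.4 − 0.8) = 0.2200/0.6000 = 0.3667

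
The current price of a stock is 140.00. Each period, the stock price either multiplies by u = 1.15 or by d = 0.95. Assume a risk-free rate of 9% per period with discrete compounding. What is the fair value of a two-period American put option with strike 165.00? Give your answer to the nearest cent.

Risk-neutral probability p = (1 + 0.09 − 0.95)/(1.15 − 0.95) = 0.1400/0.2000 = 0.7000
Terminal stock prices: S_uu = 185.1, S_ud = 152.9, S_dd = 126.3
Terminal payoffs (K − S): max(-20.15, 0) = 0, max(12.05, 0) = 12.05, max(38.65, 0) = 38.65
Node u (S = 161): continuation = 1/1.09·[0.7000·0.0000 + 0.3000·12.0500] = 3.3165; exercise value = 4.0000 > continuation, so V_u = 4.0000 (exercise)
Node d (S = 133): continuation = 1/1.09·[0.7000·12.0500 + 0.3000·38.6500] = 18.3761; exercise value = 32.0000 > continuation, so V_d = 32.0000 (exercise)
Node 0 (S = 140): continuation = 1/1.09·[0.7000·4.0000 + 0.3000·32.0000] = 11.3761; exercise value = 25.0000 > continuation, so V_0 = 25.0000 (exercise)

25.00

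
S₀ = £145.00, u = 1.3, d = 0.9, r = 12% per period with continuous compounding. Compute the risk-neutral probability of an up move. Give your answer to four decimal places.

Risk-neutral probability p = (e^0.12 − 0.9)/(1.3 − 0.9) = 0.2275/0.4000 = 0.5687

p = 0.5687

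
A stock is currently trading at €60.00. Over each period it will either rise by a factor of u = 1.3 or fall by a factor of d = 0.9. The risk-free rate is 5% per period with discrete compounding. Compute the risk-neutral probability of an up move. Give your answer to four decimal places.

Risk-neutral probability p = (1 + 0.05 − 0.9)/(1.3 − 0.9) = 0.1500/0.4000 = 0.3750

p = 0.3750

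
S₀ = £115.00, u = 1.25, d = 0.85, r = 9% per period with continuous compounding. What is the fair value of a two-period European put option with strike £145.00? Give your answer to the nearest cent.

£16.91

Risk-neutral probability p = (e^0.09 − 0.85)/(1.25 − 0.85) = 0.2442/0.4000 = 0.6104
Terminal stock prices: S_uu = 179.7, S_ud = 122.2, S_dd = 83.09
Terminal payoffs (K − S): max(-34.69, 0) = 0, max(22.81, 0) = 22.81, max(61.91, 0) = 61.91
Node u (S = 143.8): V_u = e^(−0.09)·[0.6104·0.0000 + 0.3896·22.8125] = 8.1220
Node d (S = 97.75): V_d = e^(−0.09)·[0.6104·22.8125 + 0.3896·61.9125] = 34.7700
Node 0 (S = 115): V_0 = e^(−0.09)·[0.6104·8.1220 + 0.3896·34.7700] = 16.9106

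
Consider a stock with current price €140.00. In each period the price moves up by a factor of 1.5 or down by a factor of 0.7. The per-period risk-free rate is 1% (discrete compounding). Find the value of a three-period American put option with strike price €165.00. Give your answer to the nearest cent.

€52.98

Risk-neutral probability p = (1 + 0.01 − 0.7)/(1.5 − 0.7) = 0.3100/0.8000 = 0.3875
Terminal stock prices: S_uuu = 472.5, S_uud = 220.5, S_udd = 102.9, S_ddd = 48.02
Terminal payoffs (K − S): max(-307.5, 0) = 0, max(-55.5, 0) = 0, max(62.1, 0) = 62.1, max(117, 0) = 117
Node uu (S = 315): continuation = 1/1.01·[0.3875·0.0000 + 0.6125·0.0000] = 0.0000; exercise value = 0.0000 ≤ continuation, so V_uu = 0.0000
Node ud (S = 147): continuation = 1/1.01·[0.3875·0.0000 + 0.6125·62.1000] = 37.6597; exercise value = 18.0000 ≤ continuation, so V_ud = 37.6597
Node dd (S = 68.6): continuation = 1/1.01·[0.3875·62.1000 + 0.6125·116.9800] = 94.7663; exercise value = 96.4000 > continuation, so V_dd = 96.4000 (exercise)
Node u (S = 210): continuation = 1/1.01·[0.3875·0.0000 + 0.6125·37.6597] = 22.8382; exercise value = 0.0000 ≤ continuation, so V_u = 22.8382
Node d (S = 98): continuation = 1/1.01·[0.3875·37.6597 + 0.6125·96.4000] = 72.9090; exercise value = 67.0000 ≤ continuation, so V_d = 72.9090
Node 0 (S = 140): continuation = 1/1.01·[0.3875·22.8382 + 0.6125·72.9090] = 52.9768; exercise value = 25.0000 ≤ continuation, so V_0 = 52.9768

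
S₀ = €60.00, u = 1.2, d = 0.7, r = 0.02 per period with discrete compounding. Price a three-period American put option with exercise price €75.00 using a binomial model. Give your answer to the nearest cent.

Risk-neutral probability p = (1 + 0.02 − 0.7)/(1.2 − 0.7) = 0.3200/0.5000 = 0.6400
Terminal stock prices: S_uuu = 103.7, S_uud = 60.48, S_udd = 35.28, S_ddd = 20.58
Terminal payoffs (K − S): max(-28.68, 0) = 0, max(14.52, 0) = 14.52, max(39.72, 0) = 39.72, max(54.42, 0) = 54.42
Node uu (S = 86.4): continuation = 1/1.02·[0.6400·0.0000 + 0.3600·14.5200] = 5.1247; exercise value = 0.0000 ≤ continuation, so V_uu = 5.1247
Node ud (S = 50.4): continuation = 1/1.02·[0.6400·14.5200 + 0.3600·39.7200] = 23.1294; exercise value = 24.6000 > continuation, so V_ud = 24.6000 (exercise)
Node dd (S = 29.4): continuation = 1/1.02·[0.6400·39.7200 + 0.3600·54.4200] = 44.1294; exercise value = 45.6000 > continuation, so V_dd = 45.6000 (exercise)
Node u (S = 72): continuation = 1/1.02·[0.6400·5.1247 + 0.3600·24.6000] = 11.8979; exercise value = 3.0000 ≤ continuation, so V_u = 11.8979
Node d (S = 42): continuation = 1/1.02·[0.6400·24.6000 + 0.3600·45.6000] = 31.5294; exercise value = 33.0000 > continuation, so V_d = 33.0000 (exercise)
Node 0 (S = 60): continuation = 1/1.02·[0.6400·11.8979 + 0.3600·33.0000] = 19.1124; exercise value = 15.0000 ≤ continuation, so V_0 = 19.1124

€19.11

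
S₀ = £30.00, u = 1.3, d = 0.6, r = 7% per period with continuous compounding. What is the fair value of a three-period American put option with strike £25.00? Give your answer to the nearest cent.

£2.75

Risk-neutral probability p = (e^0.07 − 0.6)/(1.3 − 0.6) = 0.4725/0.7000 = 0.6750
Terminal stock prices: S_uuu = 65.91, S_uud = 30.42, S_udd = 14.04, S_ddd = 6.48
Terminal payoffs (K − S): max(-40.91, 0) = 0, max(-5.42, 0) = 0, max(10.96, 0) = 10.96, max(18.52, 0) = 18.52
Node uu (S = 50.7): continuation = e^(−0.07)·[0.6750·0.0000 + 0.3250·0.0000] = 0.0000; exercise value = 0.0000 ≤ continuation, so V_uu = 0.0000
Node ud (S = 23.4): continuation = e^(−0.07)·[0.6750·0.0000 + 0.3250·10.9600] = 3.3211; exercise value = 1.6000 ≤ continuation, so V_ud = 3.3211
Node dd (S = 10.8): continuation = e^(−0.07)·[0.6750·10.9600 + 0.3250·18.5200] = 12.5098; exercise value = 14.2000 > continuation, so V_dd = 14.2000 (exercise)
Node u (S = 39): continuation = e^(−0.07)·[0.6750·0.0000 + 0.3250·3.3211] = 1.0063; exercise value = 0.0000 ≤ continuation, so V_u = 1.0063
Node d (S = 18): continuation = e^(−0.07)·[0.6750·3.3211 + 0.3250·14.2000] = 6.3930; exercise value = 7.0000 > continuation, so V_d = 7.0000 (exercise)
Node 0 (S = 30): continuation = e^(−0.07)·[0.6750·1.0063 + 0.3250·7.0000] = 2.7545; exercise value = 0.0000 ≤ continuation, so V_0 = 2.7545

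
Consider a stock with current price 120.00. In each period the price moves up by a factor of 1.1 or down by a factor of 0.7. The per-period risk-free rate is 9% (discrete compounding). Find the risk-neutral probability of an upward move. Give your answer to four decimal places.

Risk-neutral probability p = (1 + 0.09 − 0.7)/(1.1 − 0.7) = 0.3900/0.4000 = 0.9750

p = 0.9750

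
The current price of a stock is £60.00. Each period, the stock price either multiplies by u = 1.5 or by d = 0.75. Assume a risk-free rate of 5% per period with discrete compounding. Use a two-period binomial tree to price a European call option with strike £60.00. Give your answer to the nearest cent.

£14.15

Risk-neutral probability p = (1 + 0.05 − 0.75)/(1.5 − 0.75) = 0.3000/0.7500 = 0.4000
Terminal stock prices: S_uu = 135, S_ud = 67.5, S_dd = 33.75
Terminal payoffs (S − K): max(75, 0) = 75, max(7.5, 0) = 7.5, max(-26.25, 0) = 0
Node u (S = 90): V_u = 1/1.05·[0.4000·75.0000 + 0.6000·7.5000] = 32.8571
Node d (S = 45): V_d = 1/1.05·[0.4000·7.5000 + 0.6000·0.0000] = 2.8571
Node 0 (S = 60): V_0 = 1/1.05·[0.4000·32.8571 + 0.6000·2.8571] = 14.1497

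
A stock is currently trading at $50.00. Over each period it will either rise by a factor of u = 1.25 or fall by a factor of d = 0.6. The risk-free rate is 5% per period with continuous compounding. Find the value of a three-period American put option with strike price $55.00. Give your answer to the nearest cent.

Risk-neutral probability p = (e^0.05 − 0.6)/(1.25 − 0.6) = 0.4513/0.6500 = 0.6943
Terminal stock prices: S_uuu = 97.66, S_uud = 46.88, S_udd = 22.5, S_ddd = 10.8
Terminal payoffs (K − S): max(-42.66, 0) = 0, max(8.125, 0) = 8.125, max(32.5, 0) = 32.5, max(44.2, 0) = 44.2
Node uu (S = 78.12): continuation = e^(−0.05)·[0.6943·0.0000 + 0.3057·8.1250] = 2.3630; exercise value = 0.0000 ≤ continuation, so V_uu = 2.3630
Node ud (S = 37.5): continuation = e^(−0.05)·[0.6943·8.1250 + 0.3057·32.5000] = 14.8176; exercise value = 17.5000 > continuation, so V_ud = 17.5000 (exercise)
Node dd (S = 18): continuation = e^(−0.05)·[0.6943·32.5000 + 0.3057·44.2000] = 34.3176; exercise value = 37.0000 > continuation, so V_dd = 37.0000 (exercise)
Node u (S = 62.5): continuation = e^(−0.05)·[0.6943·2.3630 + 0.3057·17.5000] = 6.6500; exercise value = 0.0000 ≤ continuation, so V_u = 6.6500
Node d (S = 30): continuation = e^(−0.05)·[0.6943·17.5000 + 0.3057·37.0000] = 22.3176; exercise value = 25.0000 > continuation, so V_d = 25.0000 (exercise)
Node 0 (S = 50): continuation = e^(−0.05)·[0.6943·6.6500 + 0.3057·25.0000] = 11.6623; exercise value = 5.0000 ≤ continuation, so V_0 = 11.6623

$11.66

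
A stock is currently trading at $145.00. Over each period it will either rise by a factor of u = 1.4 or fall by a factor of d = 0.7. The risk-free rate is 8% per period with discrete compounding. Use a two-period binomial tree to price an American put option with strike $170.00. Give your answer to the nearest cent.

Risk-neutral probability p = (1 + 0.08 − 0.7)/(1.4 − 0.7) = 0.3800/0.7000 = 0.5429
Terminal stock prices: S_uu = 284.2, S_ud = 142.1, S_dd = 71.05
Terminal payoffs (K − S): max(-114.2, 0) = 0, max(27.9, 0) = 27.9, max(98.95, 0) = 98.95
Node u (S = 203): continuation = 1/1.08·[0.5429·0.0000 + 0.4571·27.9000] = 11.8095; exercise value = 0.0000 ≤ continuation, so V_u = 11.8095
Node d (S = 101.5): continuation = 1/1.08·[0.5429·27.9000 + 0.4571·98.9500] = 55.9074; exercise value = 68.5000 > continuation, so V_d = 68.5000 (exercise)
Node 0 (S = 145): continuation = 1/1.08·[0.5429·11.8095 + 0.4571·68.5000] = 34.9307; exercise value = 25.0000 ≤ continuation, so V_0 = 34.9307

$34.93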